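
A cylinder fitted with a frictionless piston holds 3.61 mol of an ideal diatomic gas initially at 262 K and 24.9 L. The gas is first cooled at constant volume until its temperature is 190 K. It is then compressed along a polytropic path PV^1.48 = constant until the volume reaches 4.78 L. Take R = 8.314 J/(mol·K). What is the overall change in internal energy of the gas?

11800 J

P₁ = nRT₁/V₁ = 3.61×8.314×262/24.9 = 316 kPa.
Step 1 — Isochoric: V stays 24.9 L; P/T = const ⇒ T₂ = 190 K, P₂ = 229 kPa.
W = 0 (no volume change).
ΔU = nCvΔT = 3.61×20.8×(190−262) = -5400 J.
Q = ΔU = -5400 J.
State after step 1: P = 229 kPa, V = 24.9 L, T = 190 K.
Step 2 — Polytropic n=1.48: T₂ = T₁(V₁/V₂)^(n−1) = 190×(5.21)^0.48 = 420 K; P₂ = P₁(V₁/V₂)^n = 2630 kPa.
W = (P₁V₁−P₂V₂)/(n−1) = (229×24.9−2630×4.78)/0.48 = -14400 J.
ΔU = nCvΔT = 3.61×20.8×(420−190) = 17200 J.
Q = ΔU + W = 2870 J.
Net over both steps: W = -14400 J, Q = -2530 J, ΔU = 11800 J.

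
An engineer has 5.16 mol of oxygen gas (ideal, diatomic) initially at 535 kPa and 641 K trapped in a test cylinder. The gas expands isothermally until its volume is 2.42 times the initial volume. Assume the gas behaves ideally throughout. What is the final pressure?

221 kPa

V₁ = nRT₁/P₁ = 5.16×8.314×641/535 = 51.4 L.
Isothermal: T stays 641 K; PV = const ⇒ V₂ = 124 L, P₂ = 221 kPa.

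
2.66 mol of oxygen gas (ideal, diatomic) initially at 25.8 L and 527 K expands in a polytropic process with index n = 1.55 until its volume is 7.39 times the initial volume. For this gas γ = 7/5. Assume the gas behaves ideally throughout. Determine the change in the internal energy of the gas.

-19400 J

P₁ = nRT₁/V₁ = 2.66×8.314×527/25.8 = 452 kPa.
Polytropic n=1.55: T₂ = T₁(V₁/V₂)^(n−1) = 527×(0.135)^0.55 = 175 K; P₂ = P₁(V₁/V₂)^n = 20.3 kPa.
For an ideal gas ΔU = nCvΔT with Cv = (5/2)R = 20.8 J/(mol·K).
ΔU = 2.66×20.8×(175−527) = -19400 J.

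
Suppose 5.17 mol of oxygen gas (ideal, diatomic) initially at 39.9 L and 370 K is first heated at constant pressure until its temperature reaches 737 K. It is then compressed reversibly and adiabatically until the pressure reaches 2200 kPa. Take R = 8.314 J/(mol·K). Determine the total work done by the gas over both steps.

P₁ = nRT₁/V₁ = 5.17×8.314×370/39.9 = 399 kPa.
Step 1 — Isobaric: P stays 399 kPa; V/T = const ⇒ T₂ = 737 K, V₂ = 79.5 L.
W = PΔV = 399×(79.5−39.9) kPa·L = 15800 J.
ΔU = nCvΔT = 5.17×20.8×(737−370) = 39400 J.
Q = ΔU + W = nCpΔT = 55200 J.
State after step 1: P = 399 kPa, V = 79.5 L, T = 737 K.
Step 2 — Adiabatic: T₂/T₁ = (P₂/P₁)^((γ−1)/γ) ⇒ T₂ = 737×(5.52)^0.286 = 1200 K; V₂ = 23.5 L.
ΔU = nCvΔT = 5.17×20.8×(1200−737) = 49800 J.
Q = 0 for an adiabatic process, so W = −ΔU = -49800 J.
Net over both steps: W = -34100 J, Q = 55200 J, ΔU = 89300 J.

-34100 J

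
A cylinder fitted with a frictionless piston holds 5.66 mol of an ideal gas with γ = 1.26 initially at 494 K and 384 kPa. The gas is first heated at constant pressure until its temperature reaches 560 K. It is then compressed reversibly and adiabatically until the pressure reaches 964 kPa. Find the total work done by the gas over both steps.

-18100 J

V₁ = nRT₁/P₁ = 5.66×8.314×494/384 = 60.5 L.
Step 1 — Isobaric: P stays 384 kPa; V/T = const ⇒ T₂ = 560 K, V₂ = 68.6 L.
W = PΔV = 384×(68.6−60.5) kPa·L = 3110 J.
ΔU = nCvΔT = 5.66×32.0×(560−494) = 11900 J.
Q = ΔU + W = nCpΔT = 15100 J.
State after step 1: P = 384 kPa, V = 68.6 L, T = 560 K.
Step 2 — Adiabatic: T₂/T₁ = (P₂/P₁)^((γ−1)/γ) ⇒ T₂ = 560×(2.51)^0.206 = 677 K; V₂ = 33.1 L.
ΔU = nCvΔT = 5.66×32.0×(677−560) = 21200 J.
Q = 0 for an adiabatic process, so W = −ΔU = -21200 J.
Net over both steps: W = -18100 J, Q = 15100 J, ΔU = 33100 J.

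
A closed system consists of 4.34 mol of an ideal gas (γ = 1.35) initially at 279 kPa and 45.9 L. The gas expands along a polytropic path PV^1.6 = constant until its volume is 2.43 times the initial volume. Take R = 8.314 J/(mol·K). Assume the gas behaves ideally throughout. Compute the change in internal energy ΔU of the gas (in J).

T₁ = P₁V₁/(nR) = 279×45.9/(4.34×8.314) = 355 K.
Polytropic n=1.6: T₂ = T₁(V₁/V₂)^(n−1) = 355×(0.412)^0.60 = 208 K; P₂ = P₁(V₁/V₂)^n = 67.4 kPa.
For an ideal gas ΔU = nCvΔT with Cv = R/(γ−1) = 23.8 J/(mol·K).
ΔU = 4.34×23.8×(208−355) = -15100 J.

-15100 J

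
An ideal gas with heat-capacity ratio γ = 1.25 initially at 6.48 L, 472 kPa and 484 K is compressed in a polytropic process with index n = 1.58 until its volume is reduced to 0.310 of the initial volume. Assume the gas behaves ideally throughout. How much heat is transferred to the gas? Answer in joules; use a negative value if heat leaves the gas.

6770 J

n = P₁V₁/(RT₁) = 472×6.48/(8.314×484) = 0.760 mol.
Polytropic n=1.58: T₂ = T₁(V₁/V₂)^(n−1) = 484×(3.23)^0.58 = 955 K; P₂ = P₁(V₁/V₂)^n = 3000 kPa.
W = (P₁V₁−P₂V₂)/(n−1) = (472×6.48−3000×2.01)/0.58 = -5130 J.
ΔU = nCvΔT = 0.760×33.3×(955−484) = 11900 J.
Q = ΔU + W = 6770 J.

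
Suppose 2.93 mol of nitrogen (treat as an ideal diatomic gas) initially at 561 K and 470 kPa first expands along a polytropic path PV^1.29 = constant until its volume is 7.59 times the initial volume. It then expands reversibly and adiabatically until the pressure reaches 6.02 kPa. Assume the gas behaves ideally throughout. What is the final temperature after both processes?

V₁ = nRT₁/P₁ = 2.93×8.314×561/470 = 29.1 L.
Step 1 — Polytropic n=1.29: T₂ = T₁(V₁/V₂)^(n−1) = 561×(0.132)^0.29 = 312 K; P₂ = P₁(V₁/V₂)^n = 34.4 kPa.
W = (P₁V₁−P₂V₂)/(n−1) = (470×29.1−34.4×221)/0.29 = 20900 J.
ΔU = nCvΔT = 2.93×20.8×(312−561) = -15200 J.
Q = ΔU + W = 5760 J.
State after step 1: P = 34.4 kPa, V = 221 L, T = 312 K.
Step 2 — Adiabatic: T₂/T₁ = (P₂/P₁)^((γ−1)/γ) ⇒ T₂ = 312×(0.175)^0.286 = 189 K; V₂ = 766 L.
ΔU = nCvΔT = 2.93×20.8×(189−312) = -7450 J.
Q = 0 for an adiabatic process, so W = −ΔU = 7450 J.
Net over both steps: W = 28400 J, Q = 5760 J, ΔU = -22600 J.

189 K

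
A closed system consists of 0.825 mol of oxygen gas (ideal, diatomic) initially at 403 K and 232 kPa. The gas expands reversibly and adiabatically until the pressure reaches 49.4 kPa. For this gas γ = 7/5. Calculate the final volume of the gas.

36.0 L

V₁ = nRT₁/P₁ = 0.825×8.314×403/232 = 11.9 L.
Adiabatic: T₂/T₁ = (P₂/P₁)^((γ−1)/γ) ⇒ T₂ = 403×(0.213)^0.286 = 259 K; V₂ = 36.0 L.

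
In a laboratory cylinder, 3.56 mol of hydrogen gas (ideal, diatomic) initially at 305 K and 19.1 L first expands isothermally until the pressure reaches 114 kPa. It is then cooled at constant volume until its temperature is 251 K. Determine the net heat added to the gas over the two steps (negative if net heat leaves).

P₁ = nRT₁/V₁ = 3.56×8.314×305/19.1 = 473 kPa.
Step 1 — Isothermal: T stays 305 K; PV = const ⇒ V₂ = 79.2 L, P₂ = 114 kPa.
ΔU = 0 (ideal gas, T constant).
W = nRT ln(V₂/V₁) = 3.56×8.314×305×ln(4.15) = 12800 J.
Q = ΔU + W = 12800 J.
State after step 1: P = 114 kPa, V = 79.2 L, T = 305 K.
Step 2 — Isochoric: V stays 79.2 L; P/T = const ⇒ T₂ = 251 K, P₂ = 93.8 kPa.
W = 0 (no volume change).
ΔU = nCvΔT = 3.56×20.8×(251−305) = -4000 J.
Q = ΔU = -4000 J.
Net over both steps: W = 12800 J, Q = 8840 J, ΔU = -4000 J.

8840 J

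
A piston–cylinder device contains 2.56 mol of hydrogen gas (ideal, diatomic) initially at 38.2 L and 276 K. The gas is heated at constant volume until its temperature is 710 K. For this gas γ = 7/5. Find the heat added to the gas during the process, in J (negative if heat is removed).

23100 J

P₁ = nRT₁/V₁ = 2.56×8.314×276/38.2 = 154 kPa.
Isochoric: V stays 38.2 L; P/T = const ⇒ T₂ = 710 K, P₂ = 396 kPa.
W = 0 (no volume change).
ΔU = nCvΔT = 2.56×20.8×(710−276) = 23100 J.
Q = ΔU = 23100 J.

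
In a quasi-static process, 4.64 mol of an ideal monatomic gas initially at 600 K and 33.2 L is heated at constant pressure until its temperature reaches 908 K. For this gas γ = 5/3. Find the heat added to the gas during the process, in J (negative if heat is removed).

P₁ = nRT₁/V₁ = 4.64×8.314×600/33.2 = 697 kPa.
Isobaric: P stays 697 kPa; V/T = const ⇒ T₂ = 908 K, V₂ = 50.2 L.
W = PΔV = 697×(50.2−33.2) kPa·L = 11900 J.
ΔU = nCvΔT = 4.64×12.5×(908−600) = 17800 J.
Q = ΔU + W = nCpΔT = 29700 J.

29700 J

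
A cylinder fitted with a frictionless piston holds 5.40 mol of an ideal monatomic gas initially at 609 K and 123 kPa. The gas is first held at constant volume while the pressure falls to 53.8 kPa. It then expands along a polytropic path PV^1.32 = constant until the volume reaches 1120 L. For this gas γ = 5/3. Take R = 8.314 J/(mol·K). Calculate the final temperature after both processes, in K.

159 K

V₁ = nRT₁/P₁ = 5.40×8.314×609/123 = 222 L.
Step 1 — Isochoric: V stays 222 L; P/T = const ⇒ T₂ = 266 K, P₂ = 53.8 kPa.
W = 0 (no volume change).
ΔU = nCvΔT = 5.40×12.5×(266−609) = -23100 J.
Q = ΔU = -23100 J.
State after step 1: P = 53.8 kPa, V = 222 L, T = 266 K.
Step 2 — Polytropic n=1.32: T₂ = T₁(V₁/V₂)^(n−1) = 266×(0.198)^0.32 = 159 K; P₂ = P₁(V₁/V₂)^n = 6.36 kPa.
W = (P₁V₁−P₂V₂)/(n−1) = (53.8×222−6.36×1120)/0.32 = 15100 J.
ΔU = nCvΔT = 5.40×12.5×(159−266) = -7250 J.
Q = ΔU + W = 7850 J.
Net over both steps: W = 15100 J, Q = -15200 J, ΔU = -30300 J.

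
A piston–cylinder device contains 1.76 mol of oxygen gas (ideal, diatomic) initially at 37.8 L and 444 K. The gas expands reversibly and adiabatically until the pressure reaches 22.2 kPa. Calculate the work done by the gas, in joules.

P₁ = nRT₁/V₁ = 1.76×8.314×444/37.8 = 172 kPa.
Adiabatic: T₂/T₁ = (P₂/P₁)^((γ−1)/γ) ⇒ T₂ = 444×(0.129)^0.286 = 247 K; V₂ = 163 L.
ΔU = nCvΔT = 1.76×20.8×(247−444) = -7190 J.
Q = 0 for an adiabatic process, so W = −ΔU = 7190 J.

7190 J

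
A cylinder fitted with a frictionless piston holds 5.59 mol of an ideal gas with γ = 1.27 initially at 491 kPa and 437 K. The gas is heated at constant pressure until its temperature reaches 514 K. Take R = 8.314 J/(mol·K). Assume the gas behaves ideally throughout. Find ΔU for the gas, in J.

13300 J

V₁ = nRT₁/P₁ = 5.59×8.314×437/491 = 41.4 L.
Isobaric: P stays 491 kPa; V/T = const ⇒ T₂ = 514 K, V₂ = 48.7 L.
For an ideal gas ΔU = nCvΔT with Cv = R/(γ−1) = 30.8 J/(mol·K).
ΔU = 5.59×30.8×(514−437) = 13300 J.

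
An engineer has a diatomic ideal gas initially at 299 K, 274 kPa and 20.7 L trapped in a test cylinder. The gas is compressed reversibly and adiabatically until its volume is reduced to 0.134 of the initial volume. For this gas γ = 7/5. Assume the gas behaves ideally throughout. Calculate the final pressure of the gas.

4570 kPa

Adiabatic: TV^(γ−1) = const ⇒ T₂ = 299×(7.46)^0.400 = 668 K; PV^γ = const ⇒ P₂ = 4570 kPa.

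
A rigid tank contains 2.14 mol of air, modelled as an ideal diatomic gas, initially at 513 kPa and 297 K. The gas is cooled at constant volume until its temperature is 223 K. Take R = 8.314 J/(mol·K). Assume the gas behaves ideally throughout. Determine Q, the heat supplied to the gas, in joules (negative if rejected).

V₁ = nRT₁/P₁ = 2.14×8.314×297/513 = 10.3 L.
Isochoric: V stays 10.3 L; P/T = const ⇒ T₂ = 223 K, P₂ = 385 kPa.
W = 0 (no volume change).
ΔU = nCvΔT = 2.14×20.8×(223−297) = -3290 J.
Q = ΔU = -3290 J.

-3290 J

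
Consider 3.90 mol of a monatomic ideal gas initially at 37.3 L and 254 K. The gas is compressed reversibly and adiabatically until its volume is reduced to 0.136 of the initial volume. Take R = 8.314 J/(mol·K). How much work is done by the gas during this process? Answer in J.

P₁ = nRT₁/V₁ = 3.90×8.314×254/37.3 = 221 kPa.
Adiabatic: TV^(γ−1) = const ⇒ T₂ = 254×(7.35)^0.667 = 960 K; PV^γ = const ⇒ P₂ = 6140 kPa.
ΔU = nCvΔT = 3.90×12.5×(960−254) = 34400 J.
Q = 0 for an adiabatic process, so W = −ΔU = -34400 J.

-34400 J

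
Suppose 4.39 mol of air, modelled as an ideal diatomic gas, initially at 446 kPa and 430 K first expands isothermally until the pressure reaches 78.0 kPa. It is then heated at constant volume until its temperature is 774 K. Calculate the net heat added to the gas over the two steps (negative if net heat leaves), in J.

58800 J

V₁ = nRT₁/P₁ = 4.39×8.314×430/446 = 35.2 L.
Step 1 — Isothermal: T stays 430 K; PV = const ⇒ V₂ = 201 L, P₂ = 78.0 kPa.
ΔU = 0 (ideal gas, T constant).
W = nRT ln(V₂/V₁) = 4.39×8.314×430×ln(5.72) = 27400 J.
Q = ΔU + W = 27400 J.
State after step 1: P = 78.0 kPa, V = 201 L, T = 430 K.
Step 2 — Isochoric: V stays 201 L; P/T = const ⇒ T₂ = 774 K, P₂ = 140 kPa.
W = 0 (no volume change).
ΔU = nCvΔT = 4.39×20.8×(774−430) = 31400 J.
Q = ΔU = 31400 J.
Net over both steps: W = 27400 J, Q = 58800 J, ΔU = 31400 J.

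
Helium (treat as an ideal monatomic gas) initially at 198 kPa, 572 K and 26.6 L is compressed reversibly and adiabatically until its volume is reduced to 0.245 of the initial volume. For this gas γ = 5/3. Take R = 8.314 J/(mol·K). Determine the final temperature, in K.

Adiabatic: TV^(γ−1) = const ⇒ T₂ = 572×(4.08)^0.667 = 1460 K; PV^γ = const ⇒ P₂ = 2060 kPa.

1460 K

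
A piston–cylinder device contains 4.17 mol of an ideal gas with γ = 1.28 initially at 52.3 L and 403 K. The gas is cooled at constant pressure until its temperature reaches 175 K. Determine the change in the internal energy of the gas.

-28200 J

P₁ = nRT₁/V₁ = 4.17×8.314×403/52.3 = 267 kPa.
Isobaric: P stays 267 kPa; V/T = const ⇒ T₂ = 175 K, V₂ = 22.7 L.
For an ideal gas ΔU = nCvΔT with Cv = R/(γ−1) = 29.7 J/(mol·K).
ΔU = 4.17×29.7×(175−403) = -28200 J.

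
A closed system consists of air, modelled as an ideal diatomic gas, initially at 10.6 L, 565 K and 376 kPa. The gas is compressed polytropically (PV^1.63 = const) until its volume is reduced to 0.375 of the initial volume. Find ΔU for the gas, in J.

8520 J

n = P₁V₁/(RT₁) = 376×10.6/(8.314×565) = 0.848 mol.
Polytropic n=1.63: T₂ = T₁(V₁/V₂)^(n−1) = 565×(2.67)^0.63 = 1050 K; P₂ = P₁(V₁/V₂)^n = 1860 kPa.
For an ideal gas ΔU = nCvΔT with Cv = (5/2)R = 20.8 J/(mol·K).
ΔU = 0.848×20.8×(1050−565) = 8520 J.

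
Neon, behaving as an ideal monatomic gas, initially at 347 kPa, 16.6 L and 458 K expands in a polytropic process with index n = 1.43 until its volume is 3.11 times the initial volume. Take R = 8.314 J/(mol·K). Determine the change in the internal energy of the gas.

-3340 J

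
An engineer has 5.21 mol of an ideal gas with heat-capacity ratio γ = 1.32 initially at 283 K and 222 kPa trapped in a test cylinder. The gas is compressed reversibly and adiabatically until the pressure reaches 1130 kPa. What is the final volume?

V₁ = nRT₁/P₁ = 5.21×8.314×283/222 = 55.2 L.
Adiabatic: T₂/T₁ = (P₂/P₁)^((γ−1)/γ) ⇒ T₂ = 283×(5.09)^0.242 = 420 K; V₂ = 16.1 L.

16.1 L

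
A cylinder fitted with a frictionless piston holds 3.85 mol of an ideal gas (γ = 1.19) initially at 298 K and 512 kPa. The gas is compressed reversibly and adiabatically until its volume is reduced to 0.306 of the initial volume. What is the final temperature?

V₁ = nRT₁/P₁ = 3.85×8.314×298/512 = 18.6 L.
Adiabatic: TV^(γ−1) = const ⇒ T₂ = 298×(3.27)^0.190 = 373 K; PV^γ = const ⇒ P₂ = 2100 kPa.

373 K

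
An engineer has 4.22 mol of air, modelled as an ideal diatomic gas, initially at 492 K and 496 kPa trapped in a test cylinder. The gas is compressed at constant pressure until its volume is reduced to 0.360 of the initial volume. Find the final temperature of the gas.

V₁ = nRT₁/P₁ = 4.22×8.314×492/496 = 34.8 L.
Isobaric: P stays 496 kPa; V/T = const ⇒ T₂ = 177 K, V₂ = 12.5 L.

177 K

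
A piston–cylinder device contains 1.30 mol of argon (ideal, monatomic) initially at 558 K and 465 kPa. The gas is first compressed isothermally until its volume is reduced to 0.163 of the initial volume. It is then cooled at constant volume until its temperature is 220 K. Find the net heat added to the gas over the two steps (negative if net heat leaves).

V₁ = nRT₁/P₁ = 1.30×8.314×558/465 = 13.0 L.
Step 1 — Isothermal: T stays 558 K; PV = const ⇒ V₂ = 2.11 L, P₂ = 2850 kPa.
ΔU = 0 (ideal gas, T constant).
W = nRT ln(V₂/V₁) = 1.30×8.314×558×ln(0.163) = -10900 J.
Q = ΔU + W = -10900 J.
State after step 1: P = 2850 kPa, V = 2.11 L, T = 558 K.
Step 2 — Isochoric: V stays 2.11 L; P/T = const ⇒ T₂ = 220 K, P₂ = 1120 kPa.
W = 0 (no volume change).
ΔU = nCvΔT = 1.30×12.5×(220−558) = -5480 J.
Q = ΔU = -5480 J.
Net over both steps: W = -10900 J, Q = -16400 J, ΔU = -5480 J.

-16400 J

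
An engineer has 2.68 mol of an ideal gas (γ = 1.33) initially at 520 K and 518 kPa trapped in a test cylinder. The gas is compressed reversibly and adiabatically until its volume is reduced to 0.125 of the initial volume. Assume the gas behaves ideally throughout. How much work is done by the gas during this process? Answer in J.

-34600 J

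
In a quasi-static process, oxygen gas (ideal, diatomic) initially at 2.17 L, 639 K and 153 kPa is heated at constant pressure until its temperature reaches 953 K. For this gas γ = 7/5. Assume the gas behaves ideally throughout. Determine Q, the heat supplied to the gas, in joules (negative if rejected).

n = P₁V₁/(RT₁) = 153×2.17/(8.314×639) = 0.0625 mol.
Isobaric: P stays 153 kPa; V/T = const ⇒ T₂ = 953 K, V₂ = 3.24 L.
W = PΔV = 153×(3.24−2.17) kPa·L = 163 J.
ΔU = nCvΔT = 0.0625×20.8×(953−639) = 408 J.
Q = ΔU + W = nCpΔT = 571 J.

571 J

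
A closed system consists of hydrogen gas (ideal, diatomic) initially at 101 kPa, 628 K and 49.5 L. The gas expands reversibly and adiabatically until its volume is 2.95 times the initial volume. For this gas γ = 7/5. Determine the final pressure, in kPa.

22.2 kPa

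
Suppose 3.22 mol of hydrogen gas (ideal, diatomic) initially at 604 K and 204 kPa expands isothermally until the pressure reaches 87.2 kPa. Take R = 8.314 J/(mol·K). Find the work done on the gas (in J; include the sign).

V₁ = nRT₁/P₁ = 3.22×8.314×604/204 = 79.3 L.
Isothermal: T stays 604 K; PV = const ⇒ V₂ = 185 L, P₂ = 87.2 kPa.
W = nRT ln(V₂/V₁) = 3.22×8.314×604×ln(2.34) = 13700 J.
Work done on the gas = −W_by = -13700 J.

-13700 J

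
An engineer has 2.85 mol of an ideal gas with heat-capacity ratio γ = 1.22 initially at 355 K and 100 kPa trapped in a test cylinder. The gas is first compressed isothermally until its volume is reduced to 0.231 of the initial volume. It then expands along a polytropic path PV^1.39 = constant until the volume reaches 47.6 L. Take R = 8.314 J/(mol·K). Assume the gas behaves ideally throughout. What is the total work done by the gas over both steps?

V₁ = nRT₁/P₁ = 2.85×8.314×355/100 = 84.1 L.
Step 1 — Isothermal: T stays 355 K; PV = const ⇒ V₂ = 19.4 L, P₂ = 433 kPa.
ΔU = 0 (ideal gas, T constant).
W = nRT ln(V₂/V₁) = 2.85×8.314×355×ln(0.231) = -12300 J.
Q = ΔU + W = -12300 J.
State after step 1: P = 433 kPa, V = 19.4 L, T = 355 K.
Step 2 — Polytropic n=1.39: T₂ = T₁(V₁/V₂)^(n−1) = 355×(0.408)^0.39 = 250 K; P₂ = P₁(V₁/V₂)^n = 125 kPa.
W = (P₁V₁−P₂V₂)/(n−1) = (433×19.4−125×47.6)/0.39 = 6360 J.
ΔU = nCvΔT = 2.85×37.8×(250−355) = -11300 J.
Q = ΔU + W = -4920 J.
Net over both steps: W = -5970 J, Q = -17200 J, ΔU = -11300 J.

-5970 J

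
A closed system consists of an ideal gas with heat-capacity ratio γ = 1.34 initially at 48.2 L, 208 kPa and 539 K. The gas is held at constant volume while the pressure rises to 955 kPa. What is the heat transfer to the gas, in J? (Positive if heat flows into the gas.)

106000 J

n = P₁V₁/(RT₁) = 208×48.2/(8.314×539) = 2.24 mol.
Isochoric: V stays 48.2 L; P/T = const ⇒ T₂ = 2470 K, P₂ = 955 kPa.
W = 0 (no volume change).
ΔU = nCvΔT = 2.24×24.5×(2470−539) = 106000 J.
Q = ΔU = 106000 J.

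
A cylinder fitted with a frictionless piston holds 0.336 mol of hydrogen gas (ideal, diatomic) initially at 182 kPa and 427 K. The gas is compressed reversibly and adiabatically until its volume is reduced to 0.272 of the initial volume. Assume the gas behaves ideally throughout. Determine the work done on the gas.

2040 J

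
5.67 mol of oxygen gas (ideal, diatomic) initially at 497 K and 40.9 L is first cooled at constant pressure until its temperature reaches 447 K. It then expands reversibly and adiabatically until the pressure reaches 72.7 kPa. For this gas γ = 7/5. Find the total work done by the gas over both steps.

21100 J

P₁ = nRT₁/V₁ = 5.67×8.314×497/40.9 = 573 kPa.
Step 1 — Isobaric: P stays 573 kPa; V/T = const ⇒ T₂ = 447 K, V₂ = 36.8 L.
W = PΔV = 573×(36.8−40.9) kPa·L = -2360 J.
ΔU = nCvΔT = 5.67×20.8×(447−497) = -5890 J.
Q = ΔU + W = nCpΔT = -8250 J.
State after step 1: P = 573 kPa, V = 36.8 L, T = 447 K.
Step 2 — Adiabatic: T₂/T₁ = (P₂/P₁)^((γ−1)/γ) ⇒ T₂ = 447×(0.127)^0.286 = 248 K; V₂ = 161 L.
ΔU = nCvΔT = 5.67×20.8×(248−447) = -23500 J.
Q = 0 for an adiabatic process, so W = −ΔU = 23500 J.
Net over both steps: W = 21100 J, Q = -8250 J, ΔU = -29400 J.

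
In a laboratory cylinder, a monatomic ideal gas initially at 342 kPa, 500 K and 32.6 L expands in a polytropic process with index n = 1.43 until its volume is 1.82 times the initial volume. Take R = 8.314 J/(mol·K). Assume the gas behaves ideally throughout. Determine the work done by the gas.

5890 J

n = P₁V₁/(RT₁) = 342×32.6/(8.314×500) = 2.68 mol.
Polytropic n=1.43: T₂ = T₁(V₁/V₂)^(n−1) = 500×(0.549)^0.43 = 386 K; P₂ = P₁(V₁/V₂)^n = 145 kPa.
W = (P₁V₁−P₂V₂)/(n−1) = (342×32.6−145×59.3)/0.43 = 5890 J.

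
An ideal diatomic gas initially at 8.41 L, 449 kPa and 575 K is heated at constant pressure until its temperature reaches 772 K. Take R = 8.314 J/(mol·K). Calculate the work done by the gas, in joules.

n = P₁V₁/(RT₁) = 449×8.41/(8.314×575) = 0.790 mol.
Isobaric: P stays 449 kPa; V/T = const ⇒ T₂ = 772 K, V₂ = 11.3 L.
W = PΔV = 449×(11.3−8.41) kPa·L = 1290 J.

1290 J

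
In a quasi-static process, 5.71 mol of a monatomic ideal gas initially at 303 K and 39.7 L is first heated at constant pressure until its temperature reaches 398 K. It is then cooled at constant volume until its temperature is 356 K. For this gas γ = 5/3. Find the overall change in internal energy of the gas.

P₁ = nRT₁/V₁ = 5.71×8.314×303/39.7 = 362 kPa.
Step 1 — Isobaric: P stays 362 kPa; V/T = const ⇒ T₂ = 398 K, V₂ = 52.1 L.
W = PΔV = 362×(52.1−39.7) kPa·L = 4510 J.
ΔU = nCvΔT = 5.71×12.5×(398−303) = 6760 J.
Q = ΔU + W = nCpΔT = 11300 J.
State after step 1: P = 362 kPa, V = 52.1 L, T = 398 K.
Step 2 — Isochoric: V stays 52.1 L; P/T = const ⇒ T₂ = 356 K, P₂ = 324 kPa.
W = 0 (no volume change).
ΔU = nCvΔT = 5.71×12.5×(356−398) = -2990 J.
Q = ΔU = -2990 J.
Net over both steps: W = 4510 J, Q = 8280 J, ΔU = 3770 J.

3770 J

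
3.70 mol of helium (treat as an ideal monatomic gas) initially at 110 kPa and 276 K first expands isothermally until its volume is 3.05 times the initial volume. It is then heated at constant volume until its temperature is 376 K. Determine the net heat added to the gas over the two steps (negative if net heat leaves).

14100 J

V₁ = nRT₁/P₁ = 3.70×8.314×276/110 = 77.2 L.
Step 1 — Isothermal: T stays 276 K; PV = const ⇒ V₂ = 235 L, P₂ = 36.1 kPa.
ΔU = 0 (ideal gas, T constant).
W = nRT ln(V₂/V₁) = 3.70×8.314×276×ln(3.05) = 9470 J.
Q = ΔU + W = 9470 J.
State after step 1: P = 36.1 kPa, V = 235 L, T = 276 K.
Step 2 — Isochoric: V stays 235 L; P/T = const ⇒ T₂ = 376 K, P₂ = 49.1 kPa.
W = 0 (no volume change).
ΔU = nCvΔT = 3.70×12.5×(376−276) = 4610 J.
Q = ΔU = 4610 J.
Net over both steps: W = 9470 J, Q = 14100 J, ΔU = 4610 J.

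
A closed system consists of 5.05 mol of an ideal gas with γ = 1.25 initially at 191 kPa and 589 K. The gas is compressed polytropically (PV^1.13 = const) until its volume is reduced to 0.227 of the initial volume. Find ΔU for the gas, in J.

V₁ = nRT₁/P₁ = 5.05×8.314×589/191 = 129 L.
Polytropic n=1.13: T₂ = T₁(V₁/V₂)^(n−1) = 589×(4.41)^0.13 = 714 K; P₂ = P₁(V₁/V₂)^n = 1020 kPa.
For an ideal gas ΔU = nCvΔT with Cv = R/(γ−1) = 33.3 J/(mol·K).
ΔU = 5.05×33.3×(714−589) = 21000 J.

21000 J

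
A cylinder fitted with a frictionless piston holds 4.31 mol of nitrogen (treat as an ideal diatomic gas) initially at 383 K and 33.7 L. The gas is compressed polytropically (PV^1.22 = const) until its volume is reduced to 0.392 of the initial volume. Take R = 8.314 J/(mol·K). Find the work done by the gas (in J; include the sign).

-14300 J

P₁ = nRT₁/V₁ = 4.31×8.314×383/33.7 = 407 kPa.
Polytropic n=1.22: T₂ = T₁(V₁/V₂)^(n−1) = 383×(2.55)^0.22 = 471 K; P₂ = P₁(V₁/V₂)^n = 1280 kPa.
W = (P₁V₁−P₂V₂)/(n−1) = (407×33.7−1280×13.2)/0.22 = -14300 J.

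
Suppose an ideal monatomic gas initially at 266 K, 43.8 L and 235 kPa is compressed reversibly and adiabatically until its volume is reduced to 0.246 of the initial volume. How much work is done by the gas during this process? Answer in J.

-23900 J

n = P₁V₁/(RT₁) = 235×43.8/(8.314×266) = 4.65 mol.
Adiabatic: TV^(γ−1) = const ⇒ T₂ = 266×(4.07)^0.667 = 678 K; PV^γ = const ⇒ P₂ = 2430 kPa.
ΔU = nCvΔT = 4.65×12.5×(678−266) = 23900 J.
Q = 0 for an adiabatic process, so W = −ΔU = -23900 J.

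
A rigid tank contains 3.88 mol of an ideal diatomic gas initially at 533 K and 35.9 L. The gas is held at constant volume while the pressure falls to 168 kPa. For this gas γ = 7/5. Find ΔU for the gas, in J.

P₁ = nRT₁/V₁ = 3.88×8.314×533/35.9 = 479 kPa.
Isochoric: V stays 35.9 L; P/T = const ⇒ T₂ = 187 K, P₂ = 168 kPa.
For an ideal gas ΔU = nCvΔT with Cv = (5/2)R = 20.8 J/(mol·K).
ΔU = 3.88×20.8×(187−533) = -27900 J.

-27900 J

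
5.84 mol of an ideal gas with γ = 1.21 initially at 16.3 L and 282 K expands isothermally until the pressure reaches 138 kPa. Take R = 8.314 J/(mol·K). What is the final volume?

P₁ = nRT₁/V₁ = 5.84×8.314×282/16.3 = 840 kPa.
Isothermal: T stays 282 K; PV = const ⇒ V₂ = 99.2 L, P₂ = 138 kPa.

99.2 L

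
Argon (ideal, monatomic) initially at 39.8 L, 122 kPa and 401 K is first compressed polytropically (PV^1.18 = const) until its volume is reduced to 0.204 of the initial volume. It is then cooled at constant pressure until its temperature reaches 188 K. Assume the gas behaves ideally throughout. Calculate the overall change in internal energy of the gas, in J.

-3870 J

n = P₁V₁/(RT₁) = 122×39.8/(8.314×401) = 1.46 mol.
Step 1 — Polytropic n=1.18: T₂ = T₁(V₁/V₂)^(n−1) = 401×(4.90)^0.18 = 534 K; P₂ = P₁(V₁/V₂)^n = 796 kPa.
W = (P₁V₁−P₂V₂)/(n−1) = (122×39.8−796×8.12)/0.18 = -8940 J.
ΔU = nCvΔT = 1.46×12.5×(534−401) = 2410 J.
Q = ΔU + W = -6520 J.
State after step 1: P = 796 kPa, V = 8.12 L, T = 534 K.
Step 2 — Isobaric: P stays 796 kPa; V/T = const ⇒ T₂ = 188 K, V₂ = 2.86 L.
W = PΔV = 796×(2.86−8.12) kPa·L = -4190 J.
ΔU = nCvΔT = 1.46×12.5×(188−534) = -6280 J.
Q = ΔU + W = nCpΔT = -10500 J.
Net over both steps: W = -13100 J, Q = -17000 J, ΔU = -3870 J.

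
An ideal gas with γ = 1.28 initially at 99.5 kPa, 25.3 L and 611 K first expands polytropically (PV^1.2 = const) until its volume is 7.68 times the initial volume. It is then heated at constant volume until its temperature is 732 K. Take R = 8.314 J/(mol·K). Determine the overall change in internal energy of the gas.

1780 J

n = P₁V₁/(RT₁) = 99.5×25.3/(8.314×611) = 0.496 mol.
Step 1 — Polytropic n=1.2: T₂ = T₁(V₁/V₂)^(n−1) = 611×(0.130)^0.20 = 406 K; P₂ = P₁(V₁/V₂)^n = 8.62 kPa.
W = (P₁V₁−P₂V₂)/(n−1) = (99.5×25.3−8.62×194)/0.20 = 4210 J.
ΔU = nCvΔT = 0.496×29.7×(406−611) = -3010 J.
Q = ΔU + W = 1200 J.
State after step 1: P = 8.62 kPa, V = 194 L, T = 406 K.
Step 2 — Isochoric: V stays 194 L; P/T = const ⇒ T₂ = 732 K, P₂ = 15.5 kPa.
W = 0 (no volume change).
ΔU = nCvΔT = 0.496×29.7×(732−406) = 4790 J.
Q = ΔU = 4790 J.
Net over both steps: W = 4210 J, Q = 5990 J, ΔU = 1780 J.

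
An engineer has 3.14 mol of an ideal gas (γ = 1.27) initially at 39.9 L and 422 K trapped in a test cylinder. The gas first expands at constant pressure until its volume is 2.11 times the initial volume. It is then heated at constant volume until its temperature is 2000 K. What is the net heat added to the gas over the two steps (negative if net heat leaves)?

165000 J

P₁ = nRT₁/V₁ = 3.14×8.314×422/39.9 = 276 kPa.
Step 1 — Isobaric: P stays 276 kPa; V/T = const ⇒ T₂ = 890 K, V₂ = 84.2 L.
W = PΔV = 276×(84.2−39.9) kPa·L = 12200 J.
ΔU = nCvΔT = 3.14×30.8×(890−422) = 45300 J.
Q = ΔU + W = nCpΔT = 57500 J.
State after step 1: P = 276 kPa, V = 84.2 L, T = 890 K.
Step 2 — Isochoric: V stays 84.2 L; P/T = const ⇒ T₂ = 2000 K, P₂ = 620 kPa.
W = 0 (no volume change).
ΔU = nCvΔT = 3.14×30.8×(2000−890) = 107000 J.
Q = ΔU = 107000 J.
Net over both steps: W = 12200 J, Q = 165000 J, ΔU = 153000 J.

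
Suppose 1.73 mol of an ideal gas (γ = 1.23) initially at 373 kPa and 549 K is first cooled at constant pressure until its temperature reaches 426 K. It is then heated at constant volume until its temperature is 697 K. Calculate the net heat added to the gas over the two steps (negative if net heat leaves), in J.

7490 J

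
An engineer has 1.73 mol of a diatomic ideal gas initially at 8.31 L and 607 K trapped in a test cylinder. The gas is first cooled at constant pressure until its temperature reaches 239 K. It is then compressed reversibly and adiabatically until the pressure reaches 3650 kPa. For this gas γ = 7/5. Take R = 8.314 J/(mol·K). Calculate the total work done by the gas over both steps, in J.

-8970 J

P₁ = nRT₁/V₁ = 1.73×8.314×607/8.31 = 1050 kPa.
Step 1 — Isobaric: P stays 1050 kPa; V/T = const ⇒ T₂ = 239 K, V₂ = 3.27 L.
W = PΔV = 1050×(3.27−8.31) kPa·L = -5290 J.
ΔU = nCvΔT = 1.73×20.8×(239−607) = -13200 J.
Q = ΔU + W = nCpΔT = -18500 J.
State after step 1: P = 1050 kPa, V = 3.27 L, T = 239 K.
Step 2 — Adiabatic: T₂/T₁ = (P₂/P₁)^((γ−1)/γ) ⇒ T₂ = 239×(3.47)^0.286 = 341 K; V₂ = 1.34 L.
ΔU = nCvΔT = 1.73×20.8×(341−239) = 3670 J.
Q = 0 for an adiabatic process, so W = −ΔU = -3670 J.
Net over both steps: W = -8970 J, Q = -18500 J, ΔU = -9560 J.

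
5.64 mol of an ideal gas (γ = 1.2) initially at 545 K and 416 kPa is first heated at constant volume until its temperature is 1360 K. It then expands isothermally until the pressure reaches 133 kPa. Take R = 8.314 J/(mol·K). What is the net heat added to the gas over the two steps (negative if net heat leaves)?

322000 J

V₁ = nRT₁/P₁ = 5.64×8.314×545/416 = 61.4 L.
Step 1 — Isochoric: V stays 61.4 L; P/T = const ⇒ T₂ = 1360 K, P₂ = 1040 kPa.
W = 0 (no volume change).
ΔU = nCvΔT = 5.64×41.6×(1360−545) = 191000 J.
Q = ΔU = 191000 J.
State after step 1: P = 1040 kPa, V = 61.4 L, T = 1360 K.
Step 2 — Isothermal: T stays 1360 K; PV = const ⇒ V₂ = 479 L, P₂ = 133 kPa.
ΔU = 0 (ideal gas, T constant).
W = nRT ln(V₂/V₁) = 5.64×8.314×1360×ln(7.81) = 131000 J.
Q = ΔU + W = 131000 J.
Net over both steps: W = 131000 J, Q = 322000 J, ΔU = 191000 J.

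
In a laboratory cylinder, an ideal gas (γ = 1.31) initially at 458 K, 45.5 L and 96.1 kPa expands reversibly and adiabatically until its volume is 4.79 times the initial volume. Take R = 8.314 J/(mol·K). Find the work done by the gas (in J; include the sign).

5430 J

n = P₁V₁/(RT₁) = 96.1×45.5/(8.314×458) = 1.15 mol.
Adiabatic: TV^(γ−1) = const ⇒ T₂ = 458×(0.209)^0.310 = 282 K; PV^γ = const ⇒ P₂ = 12.3 kPa.
ΔU = nCvΔT = 1.15×26.8×(282−458) = -5430 J.
Q = 0 for an adiabatic process, so W = −ΔU = 5430 J.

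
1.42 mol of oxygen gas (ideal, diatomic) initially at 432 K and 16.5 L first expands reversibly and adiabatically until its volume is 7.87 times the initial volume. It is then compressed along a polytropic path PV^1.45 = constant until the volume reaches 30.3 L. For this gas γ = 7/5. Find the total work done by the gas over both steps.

P₁ = nRT₁/V₁ = 1.42×8.314×432/16.5 = 309 kPa.
Step 1 — Adiabatic: TV^(γ−1) = const ⇒ T₂ = 432×(0.127)^0.400 = 189 K; PV^γ = const ⇒ P₂ = 17.2 kPa.
ΔU = nCvΔT = 1.42×20.8×(189−432) = -7160 J.
Q = 0 for an adiabatic process, so W = −ΔU = 7160 J.
State after step 1: P = 17.2 kPa, V = 130 L, T = 189 K.
Step 2 — Polytropic n=1.45: T₂ = T₁(V₁/V₂)^(n−1) = 189×(4.29)^0.45 = 364 K; P₂ = P₁(V₁/V₂)^n = 142 kPa.
W = (P₁V₁−P₂V₂)/(n−1) = (17.2×130−142×30.3)/0.45 = -4590 J.
ΔU = nCvΔT = 1.42×20.8×(364−189) = 5170 J.
Q = ΔU + W = 574 J.
Net over both steps: W = 2570 J, Q = 574 J, ΔU = -2000 J.

2570 J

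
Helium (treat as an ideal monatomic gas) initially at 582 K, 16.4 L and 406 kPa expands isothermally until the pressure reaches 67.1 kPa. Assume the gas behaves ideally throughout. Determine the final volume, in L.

99.2 L

Isothermal: T stays 582 K; PV = const ⇒ V₂ = 99.2 L, P₂ = 67.1 kPa.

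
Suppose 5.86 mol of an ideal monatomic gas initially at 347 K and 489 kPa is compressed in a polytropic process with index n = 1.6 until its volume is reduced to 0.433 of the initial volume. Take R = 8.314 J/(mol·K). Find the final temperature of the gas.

V₁ = nRT₁/P₁ = 5.86×8.314×347/489 = 34.6 L.
Polytropic n=1.6: T₂ = T₁(V₁/V₂)^(n−1) = 347×(2.31)^0.60 = 573 K; P₂ = P₁(V₁/V₂)^n = 1870 kPa.

573 K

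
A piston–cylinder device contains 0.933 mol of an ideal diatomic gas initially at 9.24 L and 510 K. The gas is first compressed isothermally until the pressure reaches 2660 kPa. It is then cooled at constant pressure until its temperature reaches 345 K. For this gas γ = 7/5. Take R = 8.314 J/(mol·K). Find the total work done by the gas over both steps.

P₁ = nRT₁/V₁ = 0.933×8.314×510/9.24 = 428 kPa.
Step 1 — Isothermal: T stays 510 K; PV = const ⇒ V₂ = 1.49 L, P₂ = 2660 kPa.
ΔU = 0 (ideal gas, T constant).
W = nRT ln(V₂/V₁) = 0.933×8.314×510×ln(0.161) = -7230 J.
Q = ΔU + W = -7230 J.
State after step 1: P = 2660 kPa, V = 1.49 L, T = 510 K.
Step 2 — Isobaric: P stays 2660 kPa; V/T = const ⇒ T₂ = 345 K, V₂ = 1.01 L.
W = PΔV = 2660×(1.01−1.49) kPa·L = -1280 J.
ΔU = nCvΔT = 0.933×20.8×(345−510) = -3200 J.
Q = ΔU + W = nCpΔT = -4480 J.
Net over both steps: W = -8510 J, Q = -11700 J, ΔU = -3200 J.

-8510 J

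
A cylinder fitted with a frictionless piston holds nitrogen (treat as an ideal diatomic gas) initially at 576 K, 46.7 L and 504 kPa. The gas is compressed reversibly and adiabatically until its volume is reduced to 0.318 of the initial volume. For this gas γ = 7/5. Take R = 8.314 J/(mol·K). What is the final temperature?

Adiabatic: TV^(γ−1) = const ⇒ T₂ = 576×(3.14)^0.400 = 911 K; PV^γ = const ⇒ P₂ = 2510 kPa.

911 K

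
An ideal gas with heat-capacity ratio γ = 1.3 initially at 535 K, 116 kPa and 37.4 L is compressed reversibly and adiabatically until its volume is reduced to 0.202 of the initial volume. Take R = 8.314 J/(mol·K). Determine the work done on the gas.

n = P₁V₁/(RT₁) = 116×37.4/(8.314×535) = 0.975 mol.
Adiabatic: TV^(γ−1) = const ⇒ T₂ = 535×(4.95)^0.300 = 864 K; PV^γ = const ⇒ P₂ = 928 kPa.
ΔU = nCvΔT = 0.975×27.7×(864−535) = 8910 J.
Q = 0 for an adiabatic process, so W = −ΔU = -8910 J.
Work done on the gas = −W_by = 8910 J.

8910 J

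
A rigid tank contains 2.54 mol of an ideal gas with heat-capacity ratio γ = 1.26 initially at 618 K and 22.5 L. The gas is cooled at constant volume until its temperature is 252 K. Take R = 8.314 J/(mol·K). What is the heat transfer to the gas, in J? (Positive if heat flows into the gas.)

-29700 J

P₁ = nRT₁/V₁ = 2.54×8.314×618/22.5 = 580 kPa.
Isochoric: V stays 22.5 L; P/T = const ⇒ T₂ = 252 K, P₂ = 237 kPa.
W = 0 (no volume change).
ΔU = nCvΔT = 2.54×32.0×(252−618) = -29700 J.
Q = ΔU = -29700 J.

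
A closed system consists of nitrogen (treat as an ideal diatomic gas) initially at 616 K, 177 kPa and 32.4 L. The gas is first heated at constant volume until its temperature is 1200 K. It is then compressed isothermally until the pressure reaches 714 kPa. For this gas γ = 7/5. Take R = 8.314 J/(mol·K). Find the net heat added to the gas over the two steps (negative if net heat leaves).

5460 J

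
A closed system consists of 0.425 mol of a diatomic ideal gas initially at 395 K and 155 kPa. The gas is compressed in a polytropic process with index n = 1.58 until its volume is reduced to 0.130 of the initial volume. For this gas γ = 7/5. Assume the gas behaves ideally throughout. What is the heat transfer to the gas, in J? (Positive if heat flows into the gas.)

V₁ = nRT₁/P₁ = 0.425×8.314×395/155 = 9.00 L.
Polytropic n=1.58: T₂ = T₁(V₁/V₂)^(n−1) = 395×(7.69)^0.58 = 1290 K; P₂ = P₁(V₁/V₂)^n = 3890 kPa.
W = (P₁V₁−P₂V₂)/(n−1) = (155×9.00−3890×1.17)/0.58 = -5450 J.
ΔU = nCvΔT = 0.425×20.8×(1290−395) = 7900 J.
Q = ΔU + W = 2450 J.

2450 J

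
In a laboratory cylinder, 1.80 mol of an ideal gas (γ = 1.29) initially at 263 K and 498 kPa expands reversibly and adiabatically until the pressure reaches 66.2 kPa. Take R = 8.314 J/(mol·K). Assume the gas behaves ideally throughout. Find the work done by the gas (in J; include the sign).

V₁ = nRT₁/P₁ = 1.80×8.314×263/498 = 7.90 L.
Adiabatic: T₂/T₁ = (P₂/P₁)^((γ−1)/γ) ⇒ T₂ = 263×(0.133)^0.225 = 167 K; V₂ = 37.8 L.
ΔU = nCvΔT = 1.80×28.7×(167−263) = -4950 J.
Q = 0 for an adiabatic process, so W = −ΔU = 4950 J.

4950 J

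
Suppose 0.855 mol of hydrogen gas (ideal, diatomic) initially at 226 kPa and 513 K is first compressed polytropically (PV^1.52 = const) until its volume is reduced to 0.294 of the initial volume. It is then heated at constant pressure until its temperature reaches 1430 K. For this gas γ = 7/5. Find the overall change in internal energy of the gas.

V₁ = nRT₁/P₁ = 0.855×8.314×513/226 = 16.1 L.
Step 1 — Polytropic n=1.52: T₂ = T₁(V₁/V₂)^(n−1) = 513×(3.40)^0.52 = 970 K; P₂ = P₁(V₁/V₂)^n = 1450 kPa.
W = (P₁V₁−P₂V₂)/(n−1) = (226×16.1−1450×4.74)/0.52 = -6240 J.
ΔU = nCvΔT = 0.855×20.8×(970−513) = 8110 J.
Q = ΔU + W = 1870 J.
State after step 1: P = 1450 kPa, V = 4.74 L, T = 970 K.
Step 2 — Isobaric: P stays 1450 kPa; V/T = const ⇒ T₂ = 1430 K, V₂ = 7.00 L.
W = PΔV = 1450×(7.00−4.74) kPa·L = 3270 J.
ΔU = nCvΔT = 0.855×20.8×(1430−970) = 8180 J.
Q = ΔU + W = nCpΔT = 11500 J.
Net over both steps: W = -2970 J, Q = 13300 J, ΔU = 16300 J.

16300 J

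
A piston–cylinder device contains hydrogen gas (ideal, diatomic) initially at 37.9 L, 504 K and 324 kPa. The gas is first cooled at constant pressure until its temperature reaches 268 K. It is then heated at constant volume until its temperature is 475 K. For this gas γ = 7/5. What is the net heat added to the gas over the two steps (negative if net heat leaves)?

n = P₁V₁/(RT₁) = 324×37.9/(8.314×504) = 2.93 mol.
Step 1 — Isobaric: P stays 324 kPa; V/T = const ⇒ T₂ = 268 K, V₂ = 20.2 L.
W = PΔV = 324×(20.2−37.9) kPa·L = -5750 J.
ΔU = nCvΔT = 2.93×20.8×(268−504) = -14400 J.
Q = ΔU + W = nCpΔT = -20100 J.
State after step 1: P = 324 kPa, V = 20.2 L, T = 268 K.
Step 2 — Isochoric: V stays 20.2 L; P/T = const ⇒ T₂ = 475 K, P₂ = 574 kPa.
W = 0 (no volume change).
ΔU = nCvΔT = 2.93×20.8×(475−268) = 12600 J.
Q = ΔU = 12600 J.
Net over both steps: W = -5750 J, Q = -7520 J, ΔU = -1770 J.

-7520 J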